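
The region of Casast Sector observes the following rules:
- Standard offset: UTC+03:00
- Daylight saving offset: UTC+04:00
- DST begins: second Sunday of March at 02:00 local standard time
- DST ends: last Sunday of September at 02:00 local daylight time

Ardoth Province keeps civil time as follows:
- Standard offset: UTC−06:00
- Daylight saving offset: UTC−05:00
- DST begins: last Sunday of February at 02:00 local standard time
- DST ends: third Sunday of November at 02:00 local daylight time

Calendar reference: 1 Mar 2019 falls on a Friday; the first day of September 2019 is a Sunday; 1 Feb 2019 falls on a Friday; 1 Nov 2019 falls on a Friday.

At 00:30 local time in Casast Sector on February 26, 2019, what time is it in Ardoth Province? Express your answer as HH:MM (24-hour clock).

16:30

1 March 2019 is a Friday, so the first Sunday is March 3 and the second is March 10.
1 September 2019 is a Sunday, so Sundays fall on 1, 8, 15, 22, 29; the last is September 29.
February 26, 2019 does not fall between 10 March and 29 September, so daylight saving is not in effect and Casast Sector is at UTC+03:00.
00:30 Casast Sector − 3h = 21:30 UTC (rolling into the previous day, 25 February 2019).
1 February 2019 is a Friday, so Sundays fall on 3, 10, 17, 24; the last is February 24.
1 November 2019 is a Friday, so the first Sunday is November 3 and the third is November 17.
At the standard offset (UTC−06:00), 21:30 UTC − 6h = 15:30 Ardoth Province standard time.
Daylight saving runs 24 February – 17 November; the standard-time date in Ardoth Province, February 25, 2019, is inside that window, so Ardoth Province is at UTC−05:00.
21:30 UTC − 5h = 16:30 Ardoth Province.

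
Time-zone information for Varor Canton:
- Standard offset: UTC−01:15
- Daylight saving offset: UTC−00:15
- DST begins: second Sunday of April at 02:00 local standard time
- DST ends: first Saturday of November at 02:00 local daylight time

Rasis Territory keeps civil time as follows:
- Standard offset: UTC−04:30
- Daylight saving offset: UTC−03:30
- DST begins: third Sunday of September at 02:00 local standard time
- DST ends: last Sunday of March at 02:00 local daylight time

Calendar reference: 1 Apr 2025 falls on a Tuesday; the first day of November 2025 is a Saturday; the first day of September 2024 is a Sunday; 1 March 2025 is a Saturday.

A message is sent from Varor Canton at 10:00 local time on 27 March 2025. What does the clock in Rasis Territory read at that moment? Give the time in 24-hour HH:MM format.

1 April 2025 is a Tuesday, so the first Sunday is April 6 and the second is April 13.
1 November 2025 is a Saturday, so the first Saturday is November 1.
27 March 2025 does not fall between 13 April and 1 November, so daylight saving is not in effect and Varor Canton is at UTC−01:15.
10:00 Varor Canton + 1h15m = 11:15 UTC.
1 September 2024 is a Sunday, so the first Sunday is September 1 and the third is September 15.
1 March 2025 is a Saturday, so Sundays fall on 2, 9, 16, 23, 30; the last is March 30.
At the standard offset (UTC−04:30), 11:15 UTC − 4h30m = 06:45 Rasis Territory standard time.
The standard-time date in Rasis Territory, 27 March 2025, lies within the daylight-saving period (15 September 2024 – 30 March 2025), so Rasis Territory is on daylight time, UTC−03:30.
11:15 UTC − 3h30m = 07:45 Rasis Territory.

07:45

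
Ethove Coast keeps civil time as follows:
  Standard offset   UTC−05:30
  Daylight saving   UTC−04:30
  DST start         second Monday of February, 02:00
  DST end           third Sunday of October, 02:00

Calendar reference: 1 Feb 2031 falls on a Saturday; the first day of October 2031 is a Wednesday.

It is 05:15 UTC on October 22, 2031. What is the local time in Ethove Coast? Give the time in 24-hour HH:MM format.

23:45

1 February 2031 is a Saturday, so the first Monday is February 3 and the second is February 10.
1 October 2031 is a Wednesday, so the first Sunday is October 5 and the third is October 19.
At the standard offset (UTC−05:30), 05:15 UTC − 5h30m = 23:45 Ethove Coast standard time (rolling into the previous day, 21 October 2031).
Daylight saving runs 10 February – 19 October; the standard-time date in Ethove Coast, October 21, 2031, is outside that window, so Ethove Coast is on standard time at UTC−05:30.
05:15 UTC − 5h30m = 23:45 local (rolling into the previous day, 21 October 2031).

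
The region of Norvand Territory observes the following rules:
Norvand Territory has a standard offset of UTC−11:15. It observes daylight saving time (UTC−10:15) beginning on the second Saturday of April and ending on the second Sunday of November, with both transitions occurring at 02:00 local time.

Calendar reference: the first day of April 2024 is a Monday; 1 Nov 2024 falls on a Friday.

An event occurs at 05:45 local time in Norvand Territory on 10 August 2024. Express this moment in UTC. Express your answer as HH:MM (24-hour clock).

16:00

1 April 2024 is a Monday, so the first Saturday is April 6 and the second is April 13.
1 November 2024 is a Friday, so the first Sunday is November 3 and the second is November 10.
10 August 2024 lies within the daylight-saving period (13 April – 10 November), so Norvand Territory is on daylight time, UTC−10:15.
05:45 local + 10h15m = 16:00 UTC.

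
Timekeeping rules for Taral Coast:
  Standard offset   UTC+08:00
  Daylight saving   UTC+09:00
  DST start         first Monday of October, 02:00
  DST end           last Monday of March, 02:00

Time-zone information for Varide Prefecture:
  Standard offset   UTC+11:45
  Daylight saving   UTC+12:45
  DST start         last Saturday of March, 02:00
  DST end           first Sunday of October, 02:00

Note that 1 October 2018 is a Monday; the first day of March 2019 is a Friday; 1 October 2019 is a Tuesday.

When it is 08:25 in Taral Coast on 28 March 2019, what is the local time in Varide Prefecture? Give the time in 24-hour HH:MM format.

12:10

1 October 2018 is a Monday, so the first Monday is October 1.
1 March 2019 is a Friday, so Mondays fall on 4, 11, 18, 25; the last is March 25.
28 March 2019 does not fall between 1 October 2018 and 25 March 2019, so daylight saving is not in effect and Taral Coast is at UTC+08:00.
08:25 Taral Coast − 8h = 00:25 UTC.
1 March 2019 is a Friday, so Saturdays fall on 2, 9, 16, 23, 30; the last is March 30.
1 October 2019 is a Tuesday, so the first Sunday is October 6.
At the standard offset (UTC+11:45), 00:25 UTC + 11h45m = 12:10 Varide Prefecture standard time.
The standard-time date in Varide Prefecture, 28 March 2019, is outside the daylight-saving period (30 March – 6 October), so Varide Prefecture is on standard time, UTC+11:45.
00:25 UTC + 11h45m = 12:10 Varide Prefecture.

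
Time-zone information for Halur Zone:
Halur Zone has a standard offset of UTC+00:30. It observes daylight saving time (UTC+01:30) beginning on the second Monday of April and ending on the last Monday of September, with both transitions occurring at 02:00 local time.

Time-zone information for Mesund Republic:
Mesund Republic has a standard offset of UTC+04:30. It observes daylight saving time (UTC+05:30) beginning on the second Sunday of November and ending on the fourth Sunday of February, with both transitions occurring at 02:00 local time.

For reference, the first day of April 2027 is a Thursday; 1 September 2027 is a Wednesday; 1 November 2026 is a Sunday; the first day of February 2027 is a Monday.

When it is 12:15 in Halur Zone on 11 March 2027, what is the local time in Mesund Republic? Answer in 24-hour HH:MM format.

16:15

1 April 2027 is a Thursday, so the first Monday is April 5 and the second is April 12.
1 September 2027 is a Wednesday, so Mondays fall on 6, 13, 20, 27; the last is September 27.
11 March 2027 is outside the daylight-saving period (12 April – 27 September), so Halur Zone is on standard time, UTC+00:30.
12:15 Halur Zone − 0h30m = 11:45 UTC.
1 November 2026 is a Sunday, so the first Sunday is November 1 and the second is November 8.
1 February 2027 is a Monday, so the first Sunday is February 7 and the fourth is February 28.
At the standard offset (UTC+04:30), 11:45 UTC + 4h30m = 16:15 Mesund Republic standard time.
Daylight saving runs 8 November 2026 – 28 February 2027; the standard-time date in Mesund Republic, 11 March 2027, is outside that window, so Mesund Republic is on standard time at UTC+04:30.
11:45 UTC + 4h30m = 16:15 Mesund Republic.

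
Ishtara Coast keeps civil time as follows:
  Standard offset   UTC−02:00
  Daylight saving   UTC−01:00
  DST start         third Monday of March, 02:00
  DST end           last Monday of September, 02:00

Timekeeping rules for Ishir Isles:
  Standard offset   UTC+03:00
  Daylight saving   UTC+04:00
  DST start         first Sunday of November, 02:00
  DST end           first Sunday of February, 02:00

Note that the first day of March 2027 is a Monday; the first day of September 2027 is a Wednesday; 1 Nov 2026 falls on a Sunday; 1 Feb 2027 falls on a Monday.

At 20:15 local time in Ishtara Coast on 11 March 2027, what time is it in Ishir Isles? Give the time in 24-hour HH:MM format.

01:15

1 March 2027 is a Monday, so the first Monday is March 1 and the third is March 15.
1 September 2027 is a Wednesday, so Mondays fall on 6, 13, 20, 27; the last is September 27.
Daylight saving runs 15 March – 27 September; 11 March 2027 is outside that window, so Ishtara Coast is on standard time at UTC−02:00.
20:15 Ishtara Coast + 2h = 22:15 UTC.
1 November 2026 is a Sunday, so the first Sunday is November 1.
1 February 2027 is a Monday, so the first Sunday is February 7.
At the standard offset (UTC+03:00), 22:15 UTC + 3h = 01:15 Ishir Isles standard time (rolling into the next day, 12 March 2027).
The standard-time date in Ishir Isles, 12 March 2027, is outside the daylight-saving period (1 November 2026 – 7 February 2027), so Ishir Isles is on standard time, UTC+03:00.
22:15 UTC + 3h = 01:15 Ishir Isles (rolling into the next day, 12 March 2027).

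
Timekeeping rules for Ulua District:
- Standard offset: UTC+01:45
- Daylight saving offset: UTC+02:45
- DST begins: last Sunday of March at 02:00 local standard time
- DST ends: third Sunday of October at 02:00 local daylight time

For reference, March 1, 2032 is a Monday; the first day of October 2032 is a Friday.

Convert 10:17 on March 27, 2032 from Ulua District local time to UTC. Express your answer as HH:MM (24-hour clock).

08:32

1 March 2032 is a Monday, so Sundays fall on 7, 14, 21, 28; the last is March 28.
1 October 2032 is a Friday, so the first Sunday is October 3 and the third is October 17.
Daylight saving runs 28 March – 17 October; March 27, 2032 is outside that window, so Ulua District is on standard time at UTC+01:45.
10:17 local − 1h45m = 08:32 UTC.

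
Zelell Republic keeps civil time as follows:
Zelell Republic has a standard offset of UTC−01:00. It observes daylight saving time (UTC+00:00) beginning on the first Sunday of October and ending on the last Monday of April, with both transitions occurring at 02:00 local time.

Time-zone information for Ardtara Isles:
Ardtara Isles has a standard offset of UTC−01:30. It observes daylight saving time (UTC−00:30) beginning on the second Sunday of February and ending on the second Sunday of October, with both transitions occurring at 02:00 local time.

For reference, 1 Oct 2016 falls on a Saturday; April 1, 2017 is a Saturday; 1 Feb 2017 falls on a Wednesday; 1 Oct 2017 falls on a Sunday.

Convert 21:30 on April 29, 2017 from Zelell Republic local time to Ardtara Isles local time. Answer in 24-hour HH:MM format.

1 October 2016 is a Saturday, so the first Sunday is October 2.
1 April 2017 is a Saturday, so Mondays fall on 3, 10, 17, 24; the last is April 24.
April 29, 2017 is outside the daylight-saving period (2 October 2016 – 24 April 2017), so Zelell Republic is on standard time, UTC−01:00.
21:30 Zelell Republic + 1h = 22:30 UTC.
1 February 2017 is a Wednesday, so the first Sunday is February 5 and the second is February 12.
1 October 2017 is a Sunday, so the first Sunday is October 1 and the second is October 8.
At the standard offset (UTC−01:30), 22:30 UTC − 1h30m = 21:00 Ardtara Isles standard time.
The standard-time date in Ardtara Isles, April 29, 2017, lies within the daylight-saving period (12 February – 8 October), so Ardtara Isles is on daylight time, UTC−00:30.
22:30 UTC − 0h30m = 22:00 Ardtara Isles.

22:00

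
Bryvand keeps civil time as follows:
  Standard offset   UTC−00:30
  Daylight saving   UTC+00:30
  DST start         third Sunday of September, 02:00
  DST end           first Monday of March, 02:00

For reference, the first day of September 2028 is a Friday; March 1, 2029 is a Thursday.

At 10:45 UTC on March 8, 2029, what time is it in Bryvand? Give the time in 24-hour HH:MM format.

1 September 2028 is a Friday, so the first Sunday is September 3 and the third is September 17.
1 March 2029 is a Thursday, so the first Monday is March 5.
At the standard offset (UTC−00:30), 10:45 UTC − 0h30m = 10:15 Bryvand standard time.
The standard-time date in Bryvand, March 8, 2029, is outside the daylight-saving period (17 September 2028 – 5 March 2029), so Bryvand is on standard time, UTC−00:30.
10:45 UTC − 0h30m = 10:15 local.

10:15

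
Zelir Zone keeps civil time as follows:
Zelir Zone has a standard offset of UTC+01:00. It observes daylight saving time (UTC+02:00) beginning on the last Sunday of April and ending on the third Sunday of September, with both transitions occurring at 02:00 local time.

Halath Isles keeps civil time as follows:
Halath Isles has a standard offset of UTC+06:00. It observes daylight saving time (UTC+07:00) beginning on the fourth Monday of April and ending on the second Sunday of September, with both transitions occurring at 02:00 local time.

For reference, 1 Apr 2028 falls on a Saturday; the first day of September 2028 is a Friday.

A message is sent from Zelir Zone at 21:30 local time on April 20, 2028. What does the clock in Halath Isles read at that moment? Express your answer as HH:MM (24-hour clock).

02:30

1 April 2028 is a Saturday, so Sundays fall on 2, 9, 16, 23, 30; the last is April 30.
1 September 2028 is a Friday, so the first Sunday is September 3 and the third is September 17.
April 20, 2028 does not fall between 30 April and 17 September, so daylight saving is not in effect and Zelir Zone is at UTC+01:00.
21:30 Zelir Zone − 1h = 20:30 UTC.
1 April 2028 is a Saturday, so the first Monday is April 3 and the fourth is April 24.
1 September 2028 is a Friday, so the first Sunday is September 3 and the second is September 10.
At the standard offset (UTC+06:00), 20:30 UTC + 6h = 02:30 Halath Isles standard time (rolling into the next day, 21 April 2028).
The standard-time date in Halath Isles, April 21, 2028, does not fall between 24 April and 10 September, so daylight saving is not in effect and Halath Isles is at UTC+06:00.
20:30 UTC + 6h = 02:30 Halath Isles (rolling into the next day, 21 April 2028).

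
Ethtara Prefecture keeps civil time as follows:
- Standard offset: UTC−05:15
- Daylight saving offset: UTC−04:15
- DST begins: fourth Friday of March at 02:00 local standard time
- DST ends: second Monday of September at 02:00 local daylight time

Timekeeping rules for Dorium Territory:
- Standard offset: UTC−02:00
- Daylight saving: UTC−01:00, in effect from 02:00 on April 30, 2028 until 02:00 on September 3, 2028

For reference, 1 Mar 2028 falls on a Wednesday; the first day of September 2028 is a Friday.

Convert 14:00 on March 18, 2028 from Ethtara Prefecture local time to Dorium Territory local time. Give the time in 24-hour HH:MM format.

1 March 2028 is a Wednesday, so the first Friday is March 3 and the fourth is March 24.
1 September 2028 is a Friday, so the first Monday is September 4 and the second is September 11.
March 18, 2028 is outside the daylight-saving period (24 March – 11 September), so Ethtara Prefecture is on standard time, UTC−05:15.
14:00 Ethtara Prefecture + 5h15m = 19:15 UTC.
At the standard offset (UTC−02:00), 19:15 UTC − 2h = 17:15 Dorium Territory standard time.
The standard-time date in Dorium Territory, March 18, 2028, is outside the daylight-saving period (30 April – 3 September), so Dorium Territory is on standard time, UTC−02:00.
19:15 UTC − 2h = 17:15 Dorium Territory.

17:15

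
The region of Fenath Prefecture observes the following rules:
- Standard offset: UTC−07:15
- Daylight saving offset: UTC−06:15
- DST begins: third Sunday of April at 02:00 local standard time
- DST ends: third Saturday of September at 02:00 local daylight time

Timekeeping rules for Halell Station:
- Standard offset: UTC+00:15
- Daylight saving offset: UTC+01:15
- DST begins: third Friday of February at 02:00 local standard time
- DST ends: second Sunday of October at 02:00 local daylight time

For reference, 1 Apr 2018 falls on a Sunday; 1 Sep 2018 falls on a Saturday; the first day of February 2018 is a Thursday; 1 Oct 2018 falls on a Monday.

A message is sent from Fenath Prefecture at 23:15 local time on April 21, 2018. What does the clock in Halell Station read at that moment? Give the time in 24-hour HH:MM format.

06:45

1 April 2018 is a Sunday, so the first Sunday is April 1 and the third is April 15.
1 September 2018 is a Saturday, so the first Saturday is September 1 and the third is September 15.
Daylight saving runs 15 April – 15 September; April 21, 2018 is inside that window, so Fenath Prefecture is at UTC−06:15.
23:15 Fenath Prefecture + 6h15m = 05:30 UTC (rolling into the next day, 22 April 2018).
1 February 2018 is a Thursday, so the first Friday is February 2 and the third is February 16.
1 October 2018 is a Monday, so the first Sunday is October 7 and the second is October 14.
At the standard offset (UTC+00:15), 05:30 UTC + 0h15m = 05:45 Halell Station standard time.
Daylight saving runs 16 February – 14 October; the standard-time date in Halell Station, April 22, 2018, is inside that window, so Halell Station is at UTC+01:15.
05:30 UTC + 1h15m = 06:45 Halell Station.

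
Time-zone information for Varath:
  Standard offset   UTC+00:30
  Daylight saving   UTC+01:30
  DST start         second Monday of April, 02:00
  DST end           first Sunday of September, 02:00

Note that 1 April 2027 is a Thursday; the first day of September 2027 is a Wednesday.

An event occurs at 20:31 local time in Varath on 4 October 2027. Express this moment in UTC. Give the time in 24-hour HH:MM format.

1 April 2027 is a Thursday, so the first Monday is April 5 and the second is April 12.
1 September 2027 is a Wednesday, so the first Sunday is September 5.
4 October 2027 is outside the daylight-saving period (12 April – 5 September), so Varath is on standard time, UTC+00:30.
20:31 local − 0h30m = 20:01 UTC.

20:01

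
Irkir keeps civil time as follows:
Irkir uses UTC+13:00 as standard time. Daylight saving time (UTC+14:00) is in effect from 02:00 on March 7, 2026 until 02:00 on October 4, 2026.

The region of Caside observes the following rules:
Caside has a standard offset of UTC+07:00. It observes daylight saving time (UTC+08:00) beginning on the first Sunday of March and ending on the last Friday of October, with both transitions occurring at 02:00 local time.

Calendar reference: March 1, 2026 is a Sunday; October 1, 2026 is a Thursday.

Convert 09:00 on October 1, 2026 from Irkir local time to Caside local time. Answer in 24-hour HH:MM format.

03:00

October 1, 2026 lies within the daylight-saving period (7 March – 4 October), so Irkir is on daylight time, UTC+14:00.
09:00 Irkir − 14h = 19:00 UTC (rolling into the previous day, 30 September 2026).
1 March 2026 is a Sunday, so the first Sunday is March 1.
1 October 2026 is a Thursday, so Fridays fall on 2, 9, 16, 23, 30; the last is October 30.
At the standard offset (UTC+07:00), 19:00 UTC + 7h = 02:00 Caside standard time (rolling into the next day, 1 October 2026).
Daylight saving runs 1 March – 30 October; the standard-time date in Caside, October 1, 2026, is inside that window, so Caside is at UTC+08:00.
19:00 UTC + 8h = 03:00 Caside (rolling into the next day, 1 October 2026).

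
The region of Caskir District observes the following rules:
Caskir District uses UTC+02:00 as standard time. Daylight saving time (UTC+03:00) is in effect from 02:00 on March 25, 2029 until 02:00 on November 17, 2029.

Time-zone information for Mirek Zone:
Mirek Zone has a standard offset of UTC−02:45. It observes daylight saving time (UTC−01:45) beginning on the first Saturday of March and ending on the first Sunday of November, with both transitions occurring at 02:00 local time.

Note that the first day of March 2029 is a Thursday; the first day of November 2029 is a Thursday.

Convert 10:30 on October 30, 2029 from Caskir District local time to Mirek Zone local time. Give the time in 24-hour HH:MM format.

05:45

October 30, 2029 falls between 25 March and 17 November, so daylight saving is in effect and Caskir District is at UTC+03:00.
10:30 Caskir District − 3h = 07:30 UTC.
1 March 2029 is a Thursday, so the first Saturday is March 3.
1 November 2029 is a Thursday, so the first Sunday is November 4.
At the standard offset (UTC−02:45), 07:30 UTC − 2h45m = 04:45 Mirek Zone standard time.
The standard-time date in Mirek Zone, October 30, 2029, lies within the daylight-saving period (3 March – 4 November), so Mirek Zone is on daylight time, UTC−01:45.
07:30 UTC − 1h45m = 05:45 Mirek Zone.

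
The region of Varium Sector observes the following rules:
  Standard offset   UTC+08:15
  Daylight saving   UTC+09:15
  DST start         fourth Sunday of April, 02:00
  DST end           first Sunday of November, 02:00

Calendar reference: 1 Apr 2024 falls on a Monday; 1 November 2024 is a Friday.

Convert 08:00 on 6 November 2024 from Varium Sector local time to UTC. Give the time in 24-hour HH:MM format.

1 April 2024 is a Monday, so the first Sunday is April 7 and the fourth is April 28.
1 November 2024 is a Friday, so the first Sunday is November 3.
Daylight saving runs 28 April – 3 November; 6 November 2024 is outside that window, so Varium Sector is on standard time at UTC+08:15.
08:00 local − 8h15m = 23:45 UTC (rolling into the previous day, 5 November 2024).

23:45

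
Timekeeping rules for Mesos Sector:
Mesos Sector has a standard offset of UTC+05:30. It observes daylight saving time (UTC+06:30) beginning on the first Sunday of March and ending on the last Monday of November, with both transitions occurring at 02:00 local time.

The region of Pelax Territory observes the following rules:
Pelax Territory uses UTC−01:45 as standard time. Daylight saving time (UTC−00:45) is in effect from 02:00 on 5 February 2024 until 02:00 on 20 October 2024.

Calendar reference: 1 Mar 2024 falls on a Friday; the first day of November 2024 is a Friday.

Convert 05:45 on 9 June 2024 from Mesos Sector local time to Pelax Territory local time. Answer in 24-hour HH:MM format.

1 March 2024 is a Friday, so the first Sunday is March 3.
1 November 2024 is a Friday, so Mondays fall on 4, 11, 18, 25; the last is November 25.
Daylight saving runs 3 March – 25 November; 9 June 2024 is inside that window, so Mesos Sector is at UTC+06:30.
05:45 Mesos Sector − 6h30m = 23:15 UTC (rolling into the previous day, 8 June 2024).
At the standard offset (UTC−01:45), 23:15 UTC − 1h45m = 21:30 Pelax Territory standard time.
Daylight saving runs 5 February – 20 October; the standard-time date in Pelax Territory, 8 June 2024, is inside that window, so Pelax Territory is at UTC−00:45.
23:15 UTC − 0h45m = 22:30 Pelax Territory.

22:30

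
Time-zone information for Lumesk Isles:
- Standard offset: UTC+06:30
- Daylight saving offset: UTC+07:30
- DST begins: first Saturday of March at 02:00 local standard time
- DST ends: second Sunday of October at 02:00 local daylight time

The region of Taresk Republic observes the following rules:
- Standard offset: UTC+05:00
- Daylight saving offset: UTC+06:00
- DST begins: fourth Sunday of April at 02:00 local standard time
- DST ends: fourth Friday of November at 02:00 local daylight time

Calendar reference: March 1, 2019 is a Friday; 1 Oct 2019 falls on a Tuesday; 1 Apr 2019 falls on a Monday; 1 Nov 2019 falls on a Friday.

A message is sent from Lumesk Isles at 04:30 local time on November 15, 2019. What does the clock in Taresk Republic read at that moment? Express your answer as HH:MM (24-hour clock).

1 March 2019 is a Friday, so the first Saturday is March 2.
1 October 2019 is a Tuesday, so the first Sunday is October 6 and the second is October 13.
November 15, 2019 is outside the daylight-saving period (2 March – 13 October), so Lumesk Isles is on standard time, UTC+06:30.
04:30 Lumesk Isles − 6h30m = 22:00 UTC (rolling into the previous day, 14 November 2019).
1 April 2019 is a Monday, so the first Sunday is April 7 and the fourth is April 28.
1 November 2019 is a Friday, so the first Friday is November 1 and the fourth is November 22.
At the standard offset (UTC+05:00), 22:00 UTC + 5h = 03:00 Taresk Republic standard time (rolling into the next day, 15 November 2019).
Daylight saving runs 28 April – 22 November; the standard-time date in Taresk Republic, November 15, 2019, is inside that window, so Taresk Republic is at UTC+06:00.
22:00 UTC + 6h = 04:00 Taresk Republic (rolling into the next day, 15 November 2019).

04:00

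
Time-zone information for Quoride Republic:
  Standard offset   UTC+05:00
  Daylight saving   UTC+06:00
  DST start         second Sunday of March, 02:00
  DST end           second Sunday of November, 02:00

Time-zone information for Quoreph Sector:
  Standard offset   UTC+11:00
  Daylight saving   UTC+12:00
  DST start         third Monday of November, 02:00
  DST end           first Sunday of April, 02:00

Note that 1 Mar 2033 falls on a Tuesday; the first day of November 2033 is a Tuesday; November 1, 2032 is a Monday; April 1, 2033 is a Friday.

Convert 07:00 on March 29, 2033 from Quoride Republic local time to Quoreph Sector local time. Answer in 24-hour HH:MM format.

1 March 2033 is a Tuesday, so the first Sunday is March 6 and the second is March 13.
1 November 2033 is a Tuesday, so the first Sunday is November 6 and the second is November 13.
Daylight saving runs 13 March – 13 November; March 29, 2033 is inside that window, so Quoride Republic is at UTC+06:00.
07:00 Quoride Republic − 6h = 01:00 UTC.
1 November 2032 is a Monday, so the first Monday is November 1 and the third is November 15.
1 April 2033 is a Friday, so the first Sunday is April 3.
At the standard offset (UTC+11:00), 01:00 UTC + 11h = 12:00 Quoreph Sector standard time.
The standard-time date in Quoreph Sector, March 29, 2033, lies within the daylight-saving period (15 November 2032 – 3 April 2033), so Quoreph Sector is on daylight time, UTC+12:00.
01:00 UTC + 12h = 13:00 Quoreph Sector.

13:00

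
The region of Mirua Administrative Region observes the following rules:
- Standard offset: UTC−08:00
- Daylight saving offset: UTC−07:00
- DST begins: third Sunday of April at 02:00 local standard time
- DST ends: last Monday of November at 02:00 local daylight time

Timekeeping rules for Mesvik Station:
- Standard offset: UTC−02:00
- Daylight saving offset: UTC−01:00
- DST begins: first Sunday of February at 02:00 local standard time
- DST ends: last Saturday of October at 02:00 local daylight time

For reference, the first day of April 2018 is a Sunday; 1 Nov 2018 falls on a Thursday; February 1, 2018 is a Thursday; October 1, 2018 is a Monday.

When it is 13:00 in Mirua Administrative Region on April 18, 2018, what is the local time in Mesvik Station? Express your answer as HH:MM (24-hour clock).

19:00

1 April 2018 is a Sunday, so the first Sunday is April 1 and the third is April 15.
1 November 2018 is a Thursday, so Mondays fall on 5, 12, 19, 26; the last is November 26.
April 18, 2018 falls between 15 April and 26 November, so daylight saving is in effect and Mirua Administrative Region is at UTC−07:00.
13:00 Mirua Administrative Region + 7h = 20:00 UTC.
1 February 2018 is a Thursday, so the first Sunday is February 4.
1 October 2018 is a Monday, so Saturdays fall on 6, 13, 20, 27; the last is October 27.
At the standard offset (UTC−02:00), 20:00 UTC − 2h = 18:00 Mesvik Station standard time.
The standard-time date in Mesvik Station, April 18, 2018, lies within the daylight-saving period (4 February – 27 October), so Mesvik Station is on daylight time, UTC−01:00.
20:00 UTC − 1h = 19:00 Mesvik Station.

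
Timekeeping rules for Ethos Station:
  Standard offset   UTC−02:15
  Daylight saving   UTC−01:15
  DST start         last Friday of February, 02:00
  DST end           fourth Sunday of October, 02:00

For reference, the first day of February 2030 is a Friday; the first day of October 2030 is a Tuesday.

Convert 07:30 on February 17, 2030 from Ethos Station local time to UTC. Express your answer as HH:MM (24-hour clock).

09:45

1 February 2030 is a Friday, so Fridays fall on 1, 8, 15, 22; the last is February 22.
1 October 2030 is a Tuesday, so the first Sunday is October 6 and the fourth is October 27.
Daylight saving runs 22 February – 27 October; February 17, 2030 is outside that window, so Ethos Station is on standard time at UTC−02:15.
07:30 local + 2h15m = 09:45 UTC.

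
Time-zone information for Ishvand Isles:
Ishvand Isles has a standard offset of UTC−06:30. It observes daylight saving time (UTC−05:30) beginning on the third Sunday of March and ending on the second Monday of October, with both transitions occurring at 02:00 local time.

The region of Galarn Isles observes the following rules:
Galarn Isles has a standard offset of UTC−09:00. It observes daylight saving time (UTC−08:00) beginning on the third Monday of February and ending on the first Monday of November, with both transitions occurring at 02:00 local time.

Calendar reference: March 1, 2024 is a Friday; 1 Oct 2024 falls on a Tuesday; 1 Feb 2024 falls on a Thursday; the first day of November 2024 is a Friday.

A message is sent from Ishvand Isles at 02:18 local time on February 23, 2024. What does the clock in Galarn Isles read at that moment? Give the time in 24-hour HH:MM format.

00:48

1 March 2024 is a Friday, so the first Sunday is March 3 and the third is March 17.
1 October 2024 is a Tuesday, so the first Monday is October 7 and the second is October 14.
February 23, 2024 does not fall between 17 March and 14 October, so daylight saving is not in effect and Ishvand Isles is at UTC−06:30.
02:18 Ishvand Isles + 6h30m = 08:48 UTC.
1 February 2024 is a Thursday, so the first Monday is February 5 and the third is February 19.
1 November 2024 is a Friday, so the first Monday is November 4.
At the standard offset (UTC−09:00), 08:48 UTC − 9h = 23:48 Galarn Isles standard time (rolling into the previous day, 22 February 2024).
The standard-time date in Galarn Isles, February 22, 2024, falls between 19 February and 4 November, so daylight saving is in effect and Galarn Isles is at UTC−08:00.
08:48 UTC − 8h = 00:48 Galarn Isles.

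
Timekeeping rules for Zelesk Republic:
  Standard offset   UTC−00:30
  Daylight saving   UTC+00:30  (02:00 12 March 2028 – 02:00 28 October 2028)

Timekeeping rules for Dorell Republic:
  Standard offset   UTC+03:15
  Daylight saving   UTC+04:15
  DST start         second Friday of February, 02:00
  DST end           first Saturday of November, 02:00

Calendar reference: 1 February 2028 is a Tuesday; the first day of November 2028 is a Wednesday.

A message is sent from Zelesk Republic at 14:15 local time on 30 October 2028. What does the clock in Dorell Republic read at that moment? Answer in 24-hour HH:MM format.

Daylight saving runs 12 March – 28 October; 30 October 2028 is outside that window, so Zelesk Republic is on standard time at UTC−00:30.
14:15 Zelesk Republic + 0h30m = 14:45 UTC.
1 February 2028 is a Tuesday, so the first Friday is February 4 and the second is February 11.
1 November 2028 is a Wednesday, so the first Saturday is November 4.
At the standard offset (UTC+03:15), 14:45 UTC + 3h15m = 18:00 Dorell Republic standard time.
Daylight saving runs 11 February – 4 November; the standard-time date in Dorell Republic, 30 October 2028, is inside that window, so Dorell Republic is at UTC+04:15.
14:45 UTC + 4h15m = 19:00 Dorell Republic.

19:00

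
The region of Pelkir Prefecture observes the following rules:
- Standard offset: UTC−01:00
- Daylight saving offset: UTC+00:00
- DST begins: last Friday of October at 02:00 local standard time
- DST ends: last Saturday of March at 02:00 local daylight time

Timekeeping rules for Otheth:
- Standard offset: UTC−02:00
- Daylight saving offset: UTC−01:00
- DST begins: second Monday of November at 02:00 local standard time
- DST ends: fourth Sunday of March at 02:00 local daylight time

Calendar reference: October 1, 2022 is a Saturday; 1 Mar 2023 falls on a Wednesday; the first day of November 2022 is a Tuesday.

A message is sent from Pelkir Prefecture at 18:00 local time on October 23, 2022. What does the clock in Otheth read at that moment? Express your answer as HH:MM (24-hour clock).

1 October 2022 is a Saturday, so Fridays fall on 7, 14, 21, 28; the last is October 28.
1 March 2023 is a Wednesday, so Saturdays fall on 4, 11, 18, 25; the last is March 25.
October 23, 2022 is outside the daylight-saving period (28 October 2022 – 25 March 2023), so Pelkir Prefecture is on standard time, UTC−01:00.
18:00 Pelkir Prefecture + 1h = 19:00 UTC.
1 November 2022 is a Tuesday, so the first Monday is November 7 and the second is November 14.
1 March 2023 is a Wednesday, so the first Sunday is March 5 and the fourth is March 26.
At the standard offset (UTC−02:00), 19:00 UTC − 2h = 17:00 Otheth standard time.
The standard-time date in Otheth, October 23, 2022, is outside the daylight-saving period (14 November 2022 – 26 March 2023), so Otheth is on standard time, UTC−02:00.
19:00 UTC − 2h = 17:00 Otheth.

17:00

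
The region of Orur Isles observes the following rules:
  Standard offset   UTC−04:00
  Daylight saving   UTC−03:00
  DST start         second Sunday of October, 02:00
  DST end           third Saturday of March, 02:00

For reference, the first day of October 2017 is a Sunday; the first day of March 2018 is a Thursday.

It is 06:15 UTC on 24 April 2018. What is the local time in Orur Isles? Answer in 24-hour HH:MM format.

02:15

1 October 2017 is a Sunday, so the first Sunday is October 1 and the second is October 8.
1 March 2018 is a Thursday, so the first Saturday is March 3 and the third is March 17.
At the standard offset (UTC−04:00), 06:15 UTC − 4h = 02:15 Orur Isles standard time.
The standard-time date in Orur Isles, 24 April 2018, is outside the daylight-saving period (8 October 2017 – 17 March 2018), so Orur Isles is on standard time, UTC−04:00.
06:15 UTC − 4h = 02:15 local.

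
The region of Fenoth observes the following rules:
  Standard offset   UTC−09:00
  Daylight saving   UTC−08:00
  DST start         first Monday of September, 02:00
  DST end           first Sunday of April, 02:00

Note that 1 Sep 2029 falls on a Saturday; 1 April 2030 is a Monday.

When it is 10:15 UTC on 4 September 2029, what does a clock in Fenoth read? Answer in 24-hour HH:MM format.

1 September 2029 is a Saturday, so the first Monday is September 3.
1 April 2030 is a Monday, so the first Sunday is April 7.
At the standard offset (UTC−09:00), 10:15 UTC − 9h = 01:15 Fenoth standard time.
Daylight saving runs 3 September 2029 – 7 April 2030; the standard-time date in Fenoth, 4 September 2029, is inside that window, so Fenoth is at UTC−08:00.
10:15 UTC − 8h = 02:15 local.

02:15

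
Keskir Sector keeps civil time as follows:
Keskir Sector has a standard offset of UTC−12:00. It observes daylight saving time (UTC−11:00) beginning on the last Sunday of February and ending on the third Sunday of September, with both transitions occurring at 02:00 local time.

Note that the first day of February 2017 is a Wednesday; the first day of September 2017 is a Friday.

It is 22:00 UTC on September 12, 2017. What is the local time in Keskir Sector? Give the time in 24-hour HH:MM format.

1 February 2017 is a Wednesday, so Sundays fall on 5, 12, 19, 26; the last is February 26.
1 September 2017 is a Friday, so the first Sunday is September 3 and the third is September 17.
At the standard offset (UTC−12:00), 22:00 UTC − 12h = 10:00 Keskir Sector standard time.
The standard-time date in Keskir Sector, September 12, 2017, lies within the daylight-saving period (26 February – 17 September), so Keskir Sector is on daylight time, UTC−11:00.
22:00 UTC − 11h = 11:00 local.

11:00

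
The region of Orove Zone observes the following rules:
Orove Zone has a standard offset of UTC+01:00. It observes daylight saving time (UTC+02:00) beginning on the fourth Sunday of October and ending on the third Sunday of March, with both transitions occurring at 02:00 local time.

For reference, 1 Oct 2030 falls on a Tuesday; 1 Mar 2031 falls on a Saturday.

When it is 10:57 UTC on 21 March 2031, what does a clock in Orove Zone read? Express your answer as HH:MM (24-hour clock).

1 October 2030 is a Tuesday, so the first Sunday is October 6 and the fourth is October 27.
1 March 2031 is a Saturday, so the first Sunday is March 2 and the third is March 16.
At the standard offset (UTC+01:00), 10:57 UTC + 1h = 11:57 Orove Zone standard time.
The standard-time date in Orove Zone, 21 March 2031, does not fall between 27 October 2030 and 16 March 2031, so daylight saving is not in effect and Orove Zone is at UTC+01:00.
10:57 UTC + 1h = 11:57 local.

11:57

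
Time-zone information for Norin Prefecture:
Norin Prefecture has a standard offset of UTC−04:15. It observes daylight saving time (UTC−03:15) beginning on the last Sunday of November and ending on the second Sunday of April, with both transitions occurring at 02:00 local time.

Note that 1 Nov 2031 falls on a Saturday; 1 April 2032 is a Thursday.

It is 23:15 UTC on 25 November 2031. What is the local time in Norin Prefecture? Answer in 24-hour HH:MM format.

19:00

1 November 2031 is a Saturday, so Sundays fall on 2, 9, 16, 23, 30; the last is November 30.
1 April 2032 is a Thursday, so the first Sunday is April 4 and the second is April 11.
At the standard offset (UTC−04:15), 23:15 UTC − 4h15m = 19:00 Norin Prefecture standard time.
The standard-time date in Norin Prefecture, 25 November 2031, does not fall between 30 November 2031 and 11 April 2032, so daylight saving is not in effect and Norin Prefecture is at UTC−04:15.
23:15 UTC − 4h15m = 19:00 local.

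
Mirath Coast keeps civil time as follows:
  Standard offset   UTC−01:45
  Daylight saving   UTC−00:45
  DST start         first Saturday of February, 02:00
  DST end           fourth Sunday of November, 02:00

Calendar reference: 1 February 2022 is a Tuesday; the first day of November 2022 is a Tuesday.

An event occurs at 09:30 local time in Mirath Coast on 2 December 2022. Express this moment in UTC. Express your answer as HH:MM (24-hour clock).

11:15

1 February 2022 is a Tuesday, so the first Saturday is February 5.
1 November 2022 is a Tuesday, so the first Sunday is November 6 and the fourth is November 27.
2 December 2022 does not fall between 5 February and 27 November, so daylight saving is not in effect and Mirath Coast is at UTC−01:45.
09:30 local + 1h45m = 11:15 UTC.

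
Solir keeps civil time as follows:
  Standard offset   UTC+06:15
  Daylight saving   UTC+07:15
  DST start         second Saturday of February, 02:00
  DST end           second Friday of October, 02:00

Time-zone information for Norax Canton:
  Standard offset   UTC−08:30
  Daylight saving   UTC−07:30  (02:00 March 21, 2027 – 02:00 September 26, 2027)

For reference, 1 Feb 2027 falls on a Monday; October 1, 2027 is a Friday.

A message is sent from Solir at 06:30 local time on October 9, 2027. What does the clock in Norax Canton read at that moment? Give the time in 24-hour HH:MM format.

15:45

1 February 2027 is a Monday, so the first Saturday is February 6 and the second is February 13.
1 October 2027 is a Friday, so the first Friday is October 1 and the second is October 8.
October 9, 2027 is outside the daylight-saving period (13 February – 8 October), so Solir is on standard time, UTC+06:15.
06:30 Solir − 6h15m = 00:15 UTC.
At the standard offset (UTC−08:30), 00:15 UTC − 8h30m = 15:45 Norax Canton standard time (rolling into the previous day, 8 October 2027).
The standard-time date in Norax Canton, October 8, 2027, is outside the daylight-saving period (21 March – 26 September), so Norax Canton is on standard time, UTC−08:30.
00:15 UTC − 8h30m = 15:45 Norax Canton (rolling into the previous day, 8 October 2027).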